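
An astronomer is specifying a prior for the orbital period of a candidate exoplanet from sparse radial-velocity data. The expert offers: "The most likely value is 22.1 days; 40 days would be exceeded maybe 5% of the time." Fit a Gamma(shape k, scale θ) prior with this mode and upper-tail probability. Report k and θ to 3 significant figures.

Gamma(k,θ) with k>1 has mode (k−1)θ, so θ = 22.1/(k−1).
Need P(X < 40) = 0.95 with θ tied to k this way. Start at k = 2, θ = 22.1: P(X<40) ≈ 0.540.
Too low — raise k to concentrate. Iterating converges to k ≈ 8.92.
Then θ = 22.1/(8.92−1) ≈ 2.79.

k ≈ 8.92, θ ≈ 2.79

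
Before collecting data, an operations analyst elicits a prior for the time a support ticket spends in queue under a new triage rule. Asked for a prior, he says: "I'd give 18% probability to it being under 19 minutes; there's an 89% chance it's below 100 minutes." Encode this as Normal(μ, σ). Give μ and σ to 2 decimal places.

μ = 53.62, σ = 37.82

For Normal(μ,σ), the p-quantile is μ + z_p·σ. Here z_{0.18} = -0.9154, z_{0.89} = 1.227.
So 19 = μ − 0.9154σ and 100 = μ + 1.227σ.
Subtracting: σ = (100 − 19)/(1.227 − (-0.9154)) = 37.82.
Then μ = 19 − (-0.9154)·37.82 = 53.62.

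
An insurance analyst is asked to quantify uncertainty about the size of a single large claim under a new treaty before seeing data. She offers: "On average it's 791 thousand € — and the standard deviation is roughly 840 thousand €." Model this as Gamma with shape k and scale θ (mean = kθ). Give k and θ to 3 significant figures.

For Gamma(k, scale θ): mean = kθ, variance = kθ², so CV = 1/√k.
CV = SD/mean = 840/791 = 1.062, hence k = 1/CV² = 0.887.
Then θ = mean/k = 791/0.887 = 892.

k ≈ 0.887, θ ≈ 892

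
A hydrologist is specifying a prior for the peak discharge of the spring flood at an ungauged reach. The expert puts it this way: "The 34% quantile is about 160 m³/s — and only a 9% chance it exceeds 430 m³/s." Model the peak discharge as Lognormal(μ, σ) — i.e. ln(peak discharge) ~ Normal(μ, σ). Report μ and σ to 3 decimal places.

μ ≈ 5.308, σ ≈ 0.564

If T ~ Lognormal(μ,σ) then ln T ~ Normal(μ,σ), so the p-quantile of ln T is μ + z_p·σ.
ln(160) = 5.075 and ln(430) = 6.064; z_{0.34} = -0.4125, z_{0.91} = 1.341.
σ = (6.064 − 5.075)/(1.341 − (-0.4125)) = 0.564.
μ = 5.075 − (-0.4125)·0.564 = 5.308.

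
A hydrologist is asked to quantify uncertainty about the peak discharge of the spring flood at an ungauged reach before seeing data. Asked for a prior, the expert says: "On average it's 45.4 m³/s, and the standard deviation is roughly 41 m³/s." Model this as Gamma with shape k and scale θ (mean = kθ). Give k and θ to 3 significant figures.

For Gamma(k, scale θ): mean = kθ, variance = kθ², so CV = 1/√k.
CV = SD/mean = 41/45.4 = 0.9031, hence k = 1/CV² = 1.23.
Then θ = mean/k = 45.4/1.23 = 37.

k ≈ 1.23, θ ≈ 37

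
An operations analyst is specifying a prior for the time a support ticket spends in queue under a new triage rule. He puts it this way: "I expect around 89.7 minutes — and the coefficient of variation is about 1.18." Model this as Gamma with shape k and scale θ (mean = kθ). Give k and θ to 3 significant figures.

For Gamma(k, scale θ): mean = kθ, variance = kθ², so CV = 1/√k.
CV = 1.18, hence k = 1/CV² = 0.718.
Then θ = mean/k = 89.7/0.718 = 125.

k ≈ 0.718, θ ≈ 125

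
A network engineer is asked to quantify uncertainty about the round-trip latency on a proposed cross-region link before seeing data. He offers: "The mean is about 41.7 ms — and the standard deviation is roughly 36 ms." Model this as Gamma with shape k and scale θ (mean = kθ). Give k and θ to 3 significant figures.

For Gamma(k, scale θ): mean = kθ, variance = kθ², so CV = 1/√k.
CV = SD/mean = 36/41.7 = 0.8633, hence k = 1/CV² = 1.34.
Then θ = mean/k = 41.7/1.34 = 31.1.

k ≈ 1.34, θ ≈ 31.1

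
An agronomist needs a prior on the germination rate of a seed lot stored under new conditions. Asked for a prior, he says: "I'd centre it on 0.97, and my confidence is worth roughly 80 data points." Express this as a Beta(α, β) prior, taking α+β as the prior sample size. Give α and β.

α = 77.6, β = 2.4

Under the effective-sample-size interpretation, Beta(α, β) has prior mean α/(α+β) and prior sample size α+β.
So α+β = 80 and α/(α+β) = 0.97, giving α = 0.97·80 = 77.6 and β = 80 − 77.6 = 2.4.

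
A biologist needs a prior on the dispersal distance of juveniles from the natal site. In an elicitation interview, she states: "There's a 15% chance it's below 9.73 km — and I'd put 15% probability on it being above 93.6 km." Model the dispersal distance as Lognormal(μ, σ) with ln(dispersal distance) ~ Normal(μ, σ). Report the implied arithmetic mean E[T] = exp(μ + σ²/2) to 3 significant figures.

If T ~ Lognormal(μ,σ) then ln T ~ Normal(μ,σ), so the p-quantile of ln T is μ + z_p·σ.
ln(9.73) = 2.275 and ln(93.6) = 4.539; z_{0.15} = -1.036, z_{0.85} = 1.036.
σ = (4.539 − 2.275)/(1.036 − (-1.036)) = 1.092.
μ = 2.275 − (-1.036)·1.092 = 3.407.
E[T] = exp(μ + σ²/2) = exp(3.407 + 0.5964) = 54.8 km.

E[T] ≈ 54.8 km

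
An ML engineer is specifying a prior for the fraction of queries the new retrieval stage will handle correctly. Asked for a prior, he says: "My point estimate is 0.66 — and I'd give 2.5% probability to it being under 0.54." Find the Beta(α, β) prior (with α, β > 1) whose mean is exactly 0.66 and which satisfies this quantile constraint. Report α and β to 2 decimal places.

α ≈ 41.85, β ≈ 21.56

With mean 0.66 fixed, write α = 0.66s, β = 0.34s where s = α+β.
Need P(θ < 0.54) = 0.025 under Beta(0.66s, 0.34s). Normal approximation: (q−m)/√(m(1−m)/s) ≈ z_{0.025} = -1.96, so s ≈ 0.66·0.34·(-1.96)²/(0.54−0.66)² = 59.9.
At s = 59.9: P(θ<0.54) ≈ 0.028. Adjusting to match 0.025 gives s ≈ 63.41.
So α = 0.66·63.41 ≈ 41.85, β = 0.34·63.41 ≈ 21.56.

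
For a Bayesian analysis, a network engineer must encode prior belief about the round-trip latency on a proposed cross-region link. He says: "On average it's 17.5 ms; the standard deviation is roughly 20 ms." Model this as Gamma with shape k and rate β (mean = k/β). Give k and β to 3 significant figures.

k ≈ 0.766, β ≈ 0.0437

For Gamma(k, rate β): mean = k/β, variance = k/β², so CV = 1/√k.
CV = SD/mean = 20/17.5 = 1.143, hence k = 1/CV² = 0.766.
Then β = k/mean = 0.766/17.5 = 0.0437.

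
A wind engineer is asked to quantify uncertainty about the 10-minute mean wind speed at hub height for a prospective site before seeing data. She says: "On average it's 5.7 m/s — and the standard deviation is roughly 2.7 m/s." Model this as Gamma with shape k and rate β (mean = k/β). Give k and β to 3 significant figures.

k ≈ 4.46, β ≈ 0.782

For Gamma(k, rate β): mean = k/β, variance = k/β², so CV = 1/√k.
CV = SD/mean = 2.7/5.7 = 0.4737, hence k = 1/CV² = 4.46.
Then β = k/mean = 4.46/5.7 = 0.782.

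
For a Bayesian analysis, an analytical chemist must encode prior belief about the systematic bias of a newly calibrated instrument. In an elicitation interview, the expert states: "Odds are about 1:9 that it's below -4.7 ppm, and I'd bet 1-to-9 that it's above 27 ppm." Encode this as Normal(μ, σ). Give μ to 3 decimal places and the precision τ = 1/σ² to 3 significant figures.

μ = 11.150, τ = 0.00654

The p-quantile of Normal(μ,σ) is μ + z_p·σ, with z_{0.1} = -1.282 and z_{0.9} = 1.282.
Eliminate σ: μ = (z₂·x₁ − z₁·x₂)/(z₂ − z₁) = (1.282·-4.7 − (-1.282)·27)/2.563 = 11.150.
Then σ = (x₂ − x₁)/(z₂ − z₁) = (27 − -4.7)/2.563 = 12.368.
Precision τ = 1/σ² = 1/12.37² = 0.00654.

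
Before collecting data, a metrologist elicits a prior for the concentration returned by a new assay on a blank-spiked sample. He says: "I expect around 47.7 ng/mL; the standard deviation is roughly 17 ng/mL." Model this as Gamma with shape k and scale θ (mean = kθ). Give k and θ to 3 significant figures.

k ≈ 7.87, θ ≈ 6.06

For Gamma(k, scale θ): mean = kθ, variance = kθ², so CV = 1/√k.
CV = SD/mean = 17/47.7 = 0.3564, hence k = 1/CV² = 7.87.
Then θ = mean/k = 47.7/7.87 = 6.06.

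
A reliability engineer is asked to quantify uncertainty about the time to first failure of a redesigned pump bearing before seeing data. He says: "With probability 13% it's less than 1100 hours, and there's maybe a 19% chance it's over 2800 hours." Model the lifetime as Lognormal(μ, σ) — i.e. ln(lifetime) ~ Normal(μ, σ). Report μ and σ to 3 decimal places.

If T ~ Lognormal(μ,σ) then ln T ~ Normal(μ,σ), so the p-quantile of ln T is μ + z_p·σ.
ln(1100) = 7.003 and ln(2800) = 7.937; z_{0.13} = -1.126, z_{0.81} = 0.8779.
σ = (7.937 − 7.003)/(0.8779 − (-1.126)) = 0.466.
μ = 7.003 − (-1.126)·0.466 = 7.528.

μ ≈ 7.528, σ ≈ 0.466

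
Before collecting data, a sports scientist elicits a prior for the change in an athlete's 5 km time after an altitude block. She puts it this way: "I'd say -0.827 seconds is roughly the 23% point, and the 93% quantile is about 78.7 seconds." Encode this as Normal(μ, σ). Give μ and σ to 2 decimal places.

For Normal(μ,σ), the p-quantile is μ + z_p·σ. Here z_{0.23} = -0.7388, z_{0.93} = 1.476.
So -0.827 = μ − 0.7388σ and 78.7 = μ + 1.476σ.
Subtracting: σ = (78.7 − -0.827)/(1.476 − (-0.7388)) = 35.91.
Then μ = -0.827 − (-0.7388)·35.91 = 25.70.

μ = 25.70, σ = 35.91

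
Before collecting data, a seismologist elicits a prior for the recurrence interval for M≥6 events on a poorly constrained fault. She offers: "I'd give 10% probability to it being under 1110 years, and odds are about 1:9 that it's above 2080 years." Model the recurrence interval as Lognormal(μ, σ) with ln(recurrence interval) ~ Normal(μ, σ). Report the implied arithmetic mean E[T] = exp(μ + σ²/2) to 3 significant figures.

If T ~ Lognormal(μ,σ) then ln T ~ Normal(μ,σ), so the p-quantile of ln T is μ + z_p·σ.
ln(1110) = 7.012 and ln(2080) = 7.64; z_{0.1} = -1.282, z_{0.9} = 1.282.
σ = (7.64 − 7.012)/(1.282 − (-1.282)) = 0.245.
μ = 7.012 − (-1.282)·0.245 = 7.326.
E[T] = exp(μ + σ²/2) = exp(7.326 + 0.0300) = 1570 years.

E[T] ≈ 1570 years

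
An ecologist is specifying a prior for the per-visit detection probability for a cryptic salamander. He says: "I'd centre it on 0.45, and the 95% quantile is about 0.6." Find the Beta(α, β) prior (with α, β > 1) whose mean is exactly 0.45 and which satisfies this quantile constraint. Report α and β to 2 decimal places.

α ≈ 13.35, β ≈ 16.31

With mean 0.45 fixed, write α = 0.45s, β = 0.55s where s = α+β.
Need P(θ < 0.6) = 0.95 under Beta(0.45s, 0.55s). Normal approximation: (q−m)/√(m(1−m)/s) ≈ z_{0.95} = 1.64, so s ≈ 0.45·0.55·(1.64)²/(0.6−0.45)² = 29.8.
At s = 29.8: P(θ<0.6) ≈ 0.950. Adjusting to match 0.95 gives s ≈ 29.66.
So α = 0.45·29.66 ≈ 13.35, β = 0.55·29.66 ≈ 16.31.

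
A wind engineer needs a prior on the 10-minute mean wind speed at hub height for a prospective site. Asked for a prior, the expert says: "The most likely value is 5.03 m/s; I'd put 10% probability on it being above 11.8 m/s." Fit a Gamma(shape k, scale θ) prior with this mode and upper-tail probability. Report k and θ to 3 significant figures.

k ≈ 3.64, θ ≈ 1.9

Gamma(k,θ) with k>1 has mode (k−1)θ, so θ = 5.03/(k−1).
Need P(X < 11.8) = 0.9 with θ tied to k this way. Start at k = 2, θ = 5.03: P(X<11.8) ≈ 0.680.
Too low — raise k to concentrate. Iterating converges to k ≈ 3.64.
Then θ = 5.03/(3.64−1) ≈ 1.9.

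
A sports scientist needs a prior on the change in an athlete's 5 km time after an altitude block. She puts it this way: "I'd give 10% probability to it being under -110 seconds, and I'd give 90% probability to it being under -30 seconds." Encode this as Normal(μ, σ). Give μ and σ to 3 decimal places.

μ = -70.000, σ = 31.212

For Normal(μ,σ), the p-quantile is μ + z_p·σ. Here z_{0.1} = -1.282, z_{0.9} = 1.282.
So -110 = μ − 1.282σ and -30 = μ + 1.282σ.
Subtracting: σ = (-30 − -110)/(1.282 − (-1.282)) = 31.212.
Then μ = -110 − (-1.282)·31.212 = -70.000.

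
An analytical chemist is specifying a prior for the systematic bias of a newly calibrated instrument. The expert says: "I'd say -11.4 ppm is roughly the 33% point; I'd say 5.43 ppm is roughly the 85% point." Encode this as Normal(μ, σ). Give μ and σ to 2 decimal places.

μ = -6.39, σ = 11.40

The p-quantile of Normal(μ,σ) is μ + z_p·σ, with z_{0.33} = -0.4399 and z_{0.85} = 1.036.
Eliminate σ: μ = (z₂·x₁ − z₁·x₂)/(z₂ − z₁) = (1.036·-11.4 − (-0.4399)·5.43)/1.476 = -6.39.
Then σ = (x₂ − x₁)/(z₂ − z₁) = (5.43 − -11.4)/1.476 = 11.40.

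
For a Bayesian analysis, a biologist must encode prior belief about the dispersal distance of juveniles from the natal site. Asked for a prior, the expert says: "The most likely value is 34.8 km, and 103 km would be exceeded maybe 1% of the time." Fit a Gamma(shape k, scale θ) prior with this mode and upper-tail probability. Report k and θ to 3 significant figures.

k ≈ 4.84, θ ≈ 9.07

Gamma(k,θ) with k>1 has mode (k−1)θ, so θ = 34.8/(k−1).
Need P(X < 103) = 0.99 with θ tied to k this way. Start at k = 2, θ = 34.8: P(X<103) ≈ 0.795.
Too low — raise k to concentrate. Iterating converges to k ≈ 4.84.
Then θ = 34.8/(4.84−1) ≈ 9.07.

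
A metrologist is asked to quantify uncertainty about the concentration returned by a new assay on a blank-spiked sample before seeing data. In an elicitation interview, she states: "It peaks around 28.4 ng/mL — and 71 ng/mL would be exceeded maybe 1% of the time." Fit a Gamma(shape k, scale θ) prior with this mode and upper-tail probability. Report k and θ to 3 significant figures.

Gamma(k,θ) with k>1 has mode (k−1)θ, so θ = 28.4/(k−1).
Need P(X < 71) = 0.99 with θ tied to k this way. Start at k = 2, θ = 28.4: P(X<71) ≈ 0.713.
Too low — raise k to concentrate. Iterating converges to k ≈ 6.59.
Then θ = 28.4/(6.59−1) ≈ 5.08.

k ≈ 6.59, θ ≈ 5.08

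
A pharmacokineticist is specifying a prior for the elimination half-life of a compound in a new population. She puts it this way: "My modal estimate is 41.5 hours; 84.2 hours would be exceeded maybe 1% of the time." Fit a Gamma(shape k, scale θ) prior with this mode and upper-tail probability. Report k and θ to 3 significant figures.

Gamma(k,θ) with k>1 has mode (k−1)θ, so θ = 41.5/(k−1).
Need P(X < 84.2) = 0.99 with θ tied to k this way. Start at k = 2, θ = 41.5: P(X<84.2) ≈ 0.602.
Too low — raise k to concentrate. Iterating converges to k ≈ 10.8.
Then θ = 41.5/(10.8−1) ≈ 4.24.

k ≈ 10.8, θ ≈ 4.24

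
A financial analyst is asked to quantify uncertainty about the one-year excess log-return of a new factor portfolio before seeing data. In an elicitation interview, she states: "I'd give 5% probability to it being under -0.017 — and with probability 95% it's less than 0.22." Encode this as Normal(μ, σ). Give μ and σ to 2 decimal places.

μ = 0.10, σ = 0.07

The p-quantile of Normal(μ,σ) is μ + z_p·σ, with z_{0.05} = -1.645 and z_{0.95} = 1.645.
Eliminate σ: μ = (z₂·x₁ − z₁·x₂)/(z₂ − z₁) = (1.645·-0.017 − (-1.645)·0.22)/3.29 = 0.10.
Then σ = (x₂ − x₁)/(z₂ − z₁) = (0.22 − -0.017)/3.29 = 0.07.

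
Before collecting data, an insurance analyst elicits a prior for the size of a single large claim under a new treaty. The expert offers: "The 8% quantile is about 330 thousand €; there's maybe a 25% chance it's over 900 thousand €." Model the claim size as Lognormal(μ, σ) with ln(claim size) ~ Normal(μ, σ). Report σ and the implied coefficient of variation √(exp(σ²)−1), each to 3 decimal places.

If T ~ Lognormal(μ,σ) then ln T ~ Normal(μ,σ), so the p-quantile of ln T is μ + z_p·σ.
ln(330) = 5.799 and ln(900) = 6.802; z_{0.08} = -1.405, z_{0.75} = 0.6745.
σ = (6.802 − 5.799)/(0.6745 − (-1.405)) = 0.482.
μ = 5.799 − (-1.405)·0.482 = 6.477.
CV = √(exp(σ²)−1) = √(exp(0.2328)−1) = 0.512.

σ ≈ 0.482, CV ≈ 0.512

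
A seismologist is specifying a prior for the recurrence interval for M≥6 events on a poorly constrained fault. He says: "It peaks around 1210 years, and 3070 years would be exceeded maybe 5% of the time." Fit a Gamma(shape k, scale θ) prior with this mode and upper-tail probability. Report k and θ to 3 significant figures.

Gamma(k,θ) with k>1 has mode (k−1)θ, so θ = 1210/(k−1).
Need P(X < 3070) = 0.95 with θ tied to k this way. Start at k = 2, θ = 1210: P(X<3070) ≈ 0.720.
Too low — raise k to concentrate. Iterating converges to k ≈ 4.13.
Then θ = 1210/(4.13−1) ≈ 387.

k ≈ 4.13, θ ≈ 387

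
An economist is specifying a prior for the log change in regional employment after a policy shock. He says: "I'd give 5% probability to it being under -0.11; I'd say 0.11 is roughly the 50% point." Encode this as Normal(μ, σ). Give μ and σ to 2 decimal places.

μ = 0.11, σ = 0.13

For Normal(μ,σ), the p-quantile is μ + z_p·σ. Here z_{0.05} = -1.645, z_{0.5} = 0.
So -0.11 = μ − 1.645σ and 0.11 = μ + 0σ.
Subtracting: σ = (0.11 − -0.11)/(0 − (-1.645)) = 0.13.
Then μ = -0.11 − (-1.645)·0.13 = 0.11.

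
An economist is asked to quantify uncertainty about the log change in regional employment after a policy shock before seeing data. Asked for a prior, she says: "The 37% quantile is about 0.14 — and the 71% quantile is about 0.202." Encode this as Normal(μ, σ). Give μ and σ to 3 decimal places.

The p-quantile of Normal(μ,σ) is μ + z_p·σ, with z_{0.37} = -0.3319 and z_{0.71} = 0.5534.
Eliminate σ: μ = (z₂·x₁ − z₁·x₂)/(z₂ − z₁) = (0.5534·0.14 − (-0.3319)·0.202)/0.8852 = 0.163.
Then σ = (x₂ − x₁)/(z₂ − z₁) = (0.202 − 0.14)/0.8852 = 0.070.

μ = 0.163, σ = 0.070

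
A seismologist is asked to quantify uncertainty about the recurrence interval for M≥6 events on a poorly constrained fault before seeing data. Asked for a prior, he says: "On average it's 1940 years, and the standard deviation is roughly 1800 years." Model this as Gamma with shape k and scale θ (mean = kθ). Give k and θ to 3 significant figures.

k ≈ 1.16, θ ≈ 1670

For Gamma(k, scale θ): mean = kθ, variance = kθ², so CV = 1/√k.
CV = SD/mean = 1800/1940 = 0.9278, hence k = 1/CV² = 1.16.
Then θ = mean/k = 1940/1.16 = 1670.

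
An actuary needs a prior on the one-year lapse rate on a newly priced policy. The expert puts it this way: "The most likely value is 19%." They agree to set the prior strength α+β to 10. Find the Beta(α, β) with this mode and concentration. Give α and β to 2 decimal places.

α = 2.52, β = 7.48

For α,β > 1 the Beta mode is (α−1)/(α+β−2). With α+β = 10, the mode is (α−1)/8.
Set (α−1)/8 = 0.19 → α = 1 + 0.19·8 = 2.52.
β = 10 − α = 7.48.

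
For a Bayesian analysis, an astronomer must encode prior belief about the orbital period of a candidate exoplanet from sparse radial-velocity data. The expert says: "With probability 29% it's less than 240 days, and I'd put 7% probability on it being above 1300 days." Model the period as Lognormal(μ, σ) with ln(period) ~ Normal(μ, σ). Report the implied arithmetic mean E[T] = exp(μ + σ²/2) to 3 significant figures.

If T ~ Lognormal(μ,σ) then ln T ~ Normal(μ,σ), so the p-quantile of ln T is μ + z_p·σ.
ln(240) = 5.481 and ln(1300) = 7.17; z_{0.29} = -0.5534, z_{0.93} = 1.476.
σ = (7.17 − 5.481)/(1.476 − (-0.5534)) = 0.833.
μ = 5.481 − (-0.5534)·0.833 = 5.941.
E[T] = exp(μ + σ²/2) = exp(5.941 + 0.3466) = 538 days.

E[T] ≈ 538 days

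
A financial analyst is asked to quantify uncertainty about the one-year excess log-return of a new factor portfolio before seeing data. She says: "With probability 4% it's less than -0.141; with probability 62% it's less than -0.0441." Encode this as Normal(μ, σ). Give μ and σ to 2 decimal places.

μ = -0.06, σ = 0.05

For Normal(μ,σ), the p-quantile is μ + z_p·σ. Here z_{0.04} = -1.751, z_{0.62} = 0.3055.
So -0.141 = μ − 1.751σ and -0.0441 = μ + 0.3055σ.
Subtracting: σ = (-0.0441 − -0.141)/(0.3055 − (-1.751)) = 0.05.
Then μ = -0.141 − (-1.751)·0.05 = -0.06.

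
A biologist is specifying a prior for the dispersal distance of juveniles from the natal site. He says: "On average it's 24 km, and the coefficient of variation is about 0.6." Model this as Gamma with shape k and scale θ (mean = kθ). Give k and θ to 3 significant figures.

k ≈ 2.78, θ ≈ 8.64

For Gamma(k, scale θ): mean = kθ, variance = kθ², so CV = 1/√k.
CV = 0.6, hence k = 1/CV² = 2.78.
Then θ = mean/k = 24/2.78 = 8.64.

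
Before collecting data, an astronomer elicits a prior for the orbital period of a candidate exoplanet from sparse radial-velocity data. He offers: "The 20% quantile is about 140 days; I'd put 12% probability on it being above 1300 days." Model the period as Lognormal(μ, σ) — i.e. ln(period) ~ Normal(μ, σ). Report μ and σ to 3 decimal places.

μ ≈ 5.872, σ ≈ 1.105

If T ~ Lognormal(μ,σ) then ln T ~ Normal(μ,σ), so the p-quantile of ln T is μ + z_p·σ.
ln(140) = 4.942 and ln(1300) = 7.17; z_{0.2} = -0.8416, z_{0.88} = 1.175.
σ = (7.17 − 4.942)/(1.175 − (-0.8416)) = 1.105.
μ = 4.942 − (-0.8416)·1.105 = 5.872.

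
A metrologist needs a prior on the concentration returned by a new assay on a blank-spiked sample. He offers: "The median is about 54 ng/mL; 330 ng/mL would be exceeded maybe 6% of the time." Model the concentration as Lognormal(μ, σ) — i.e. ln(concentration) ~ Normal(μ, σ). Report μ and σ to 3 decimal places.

If T ~ Lognormal(μ,σ) then ln T ~ Normal(μ,σ), so the p-quantile of ln T is μ + z_p·σ.
ln(54) = 3.989 and ln(330) = 5.799; z_{0.5} = 0, z_{0.94} = 1.555.
σ = (5.799 − 3.989)/(1.555 − (0)) = 1.164.
μ = 3.989 − (0)·1.164 = 3.989.

μ ≈ 3.989, σ ≈ 1.164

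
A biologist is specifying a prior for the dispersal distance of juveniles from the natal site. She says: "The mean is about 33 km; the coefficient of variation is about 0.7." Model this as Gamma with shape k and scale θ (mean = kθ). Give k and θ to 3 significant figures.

k ≈ 2.04, θ ≈ 16.2

For Gamma(k, scale θ): mean = kθ, variance = kθ², so CV = 1/√k.
CV = 0.7, hence k = 1/CV² = 2.04.
Then θ = mean/k = 33/2.04 = 16.2.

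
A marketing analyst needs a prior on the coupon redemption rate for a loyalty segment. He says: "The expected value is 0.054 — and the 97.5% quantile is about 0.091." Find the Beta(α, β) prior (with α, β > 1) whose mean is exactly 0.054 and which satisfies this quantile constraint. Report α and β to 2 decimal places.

With mean 0.054 fixed, write α = 0.054s, β = 0.946s where s = α+β.
Need P(θ < 0.091) = 0.975 under Beta(0.054s, 0.946s). Normal approximation: (q−m)/√(m(1−m)/s) ≈ z_{0.975} = 1.96, so s ≈ 0.054·0.946·(1.96)²/(0.091−0.054)² = 143.3.
At s = 143.3: P(θ<0.091) ≈ 0.961. Adjusting to match 0.975 gives s ≈ 182.74.
So α = 0.054·182.74 ≈ 9.87, β = 0.946·182.74 ≈ 172.87.

α ≈ 9.87, β ≈ 172.87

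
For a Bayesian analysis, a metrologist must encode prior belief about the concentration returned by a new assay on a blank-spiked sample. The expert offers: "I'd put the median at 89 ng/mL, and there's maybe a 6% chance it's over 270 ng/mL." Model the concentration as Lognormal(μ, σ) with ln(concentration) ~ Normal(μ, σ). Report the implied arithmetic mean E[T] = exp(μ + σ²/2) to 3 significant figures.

E[T] ≈ 115 ng/mL

If T ~ Lognormal(μ,σ) then ln T ~ Normal(μ,σ), so the p-quantile of ln T is μ + z_p·σ.
ln(89) = 4.489 and ln(270) = 5.598; z_{0.5} = 0, z_{0.94} = 1.555.
σ = (5.598 − 4.489)/(1.555 − (0)) = 0.714.
μ = 4.489 − (0)·0.714 = 4.489.
E[T] = exp(μ + σ²/2) = exp(4.489 + 0.2547) = 115 ng/mL.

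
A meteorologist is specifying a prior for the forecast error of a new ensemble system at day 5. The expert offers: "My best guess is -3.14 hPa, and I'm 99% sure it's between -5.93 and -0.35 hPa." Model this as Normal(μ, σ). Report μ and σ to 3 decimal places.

μ = -3.140, σ = 1.083

A symmetric 99% interval runs μ ± z·σ with z = 2.576.
Half-width = 2.79, so σ = 2.79/2.576 = 1.083.
μ is the stated best guess, -3.140.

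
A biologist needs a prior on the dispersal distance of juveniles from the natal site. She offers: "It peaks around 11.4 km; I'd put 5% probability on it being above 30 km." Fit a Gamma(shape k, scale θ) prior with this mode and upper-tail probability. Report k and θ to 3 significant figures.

k ≈ 3.88, θ ≈ 3.95

Gamma(k,θ) with k>1 has mode (k−1)θ, so θ = 11.4/(k−1).
Need P(X < 30) = 0.95 with θ tied to k this way. Start at k = 2, θ = 11.4: P(X<30) ≈ 0.739.
Too low — raise k to concentrate. Iterating converges to k ≈ 3.88.
Then θ = 11.4/(3.88−1) ≈ 3.95.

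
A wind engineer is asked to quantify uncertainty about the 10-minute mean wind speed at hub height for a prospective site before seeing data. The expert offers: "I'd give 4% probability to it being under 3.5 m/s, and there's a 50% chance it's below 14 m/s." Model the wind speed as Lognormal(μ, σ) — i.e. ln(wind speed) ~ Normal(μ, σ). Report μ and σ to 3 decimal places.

If T ~ Lognormal(μ,σ) then ln T ~ Normal(μ,σ), so the p-quantile of ln T is μ + z_p·σ.
ln(3.5) = 1.253 and ln(14) = 2.639; z_{0.04} = -1.751, z_{0.5} = 0.
σ = (2.639 − 1.253)/(0 − (-1.751)) = 0.792.
μ = 1.253 − (-1.751)·0.792 = 2.639.

μ ≈ 2.639, σ ≈ 0.792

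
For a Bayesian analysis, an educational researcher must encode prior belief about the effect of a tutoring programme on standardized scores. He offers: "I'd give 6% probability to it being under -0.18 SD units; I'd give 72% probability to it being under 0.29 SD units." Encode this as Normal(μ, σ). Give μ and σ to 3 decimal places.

μ = 0.162, σ = 0.220

For Normal(μ,σ), the p-quantile is μ + z_p·σ. Here z_{0.06} = -1.555, z_{0.72} = 0.5828.
So -0.18 = μ − 1.555σ and 0.29 = μ + 0.5828σ.
Subtracting: σ = (0.29 − -0.18)/(0.5828 − (-1.555)) = 0.220.
Then μ = -0.18 − (-1.555)·0.220 = 0.162.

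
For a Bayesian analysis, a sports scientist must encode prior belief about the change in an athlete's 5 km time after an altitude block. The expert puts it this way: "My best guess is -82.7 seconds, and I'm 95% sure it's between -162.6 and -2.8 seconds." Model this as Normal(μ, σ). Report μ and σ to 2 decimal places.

A symmetric 95% interval runs μ ± z·σ with z = 1.96.
Half-width = 79.9, so σ = 79.9/1.96 = 40.77.
μ is the stated best guess, -82.70.

μ = -82.70, σ = 40.77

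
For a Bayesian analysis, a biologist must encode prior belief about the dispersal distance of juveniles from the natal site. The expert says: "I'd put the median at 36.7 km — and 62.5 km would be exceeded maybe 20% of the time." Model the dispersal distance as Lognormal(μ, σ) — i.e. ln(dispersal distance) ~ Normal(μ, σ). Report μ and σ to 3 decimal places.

If T ~ Lognormal(μ,σ) then ln T ~ Normal(μ,σ), so the p-quantile of ln T is μ + z_p·σ.
ln(36.7) = 3.603 and ln(62.5) = 4.135; z_{0.5} = 0, z_{0.8} = 0.8416.
σ = (4.135 − 3.603)/(0.8416 − (0)) = 0.633.
μ = 3.603 − (0)·0.633 = 3.603.

μ ≈ 3.603, σ ≈ 0.633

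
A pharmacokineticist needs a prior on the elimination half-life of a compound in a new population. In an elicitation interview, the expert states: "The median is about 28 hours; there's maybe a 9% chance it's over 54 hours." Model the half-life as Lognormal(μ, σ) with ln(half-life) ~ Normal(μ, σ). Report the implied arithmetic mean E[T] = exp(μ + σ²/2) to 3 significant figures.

If T ~ Lognormal(μ,σ) then ln T ~ Normal(μ,σ), so the p-quantile of ln T is μ + z_p·σ.
ln(28) = 3.332 and ln(54) = 3.989; z_{0.5} = 0, z_{0.91} = 1.341.
σ = (3.989 − 3.332)/(1.341 − (0)) = 0.490.
μ = 3.332 − (0)·0.490 = 3.332.
E[T] = exp(μ + σ²/2) = exp(3.332 + 0.1200) = 31.6 hours.

E[T] ≈ 31.6 hours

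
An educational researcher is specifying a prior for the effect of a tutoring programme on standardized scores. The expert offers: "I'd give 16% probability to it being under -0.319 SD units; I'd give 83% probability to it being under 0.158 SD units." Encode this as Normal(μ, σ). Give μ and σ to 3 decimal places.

For Normal(μ,σ), the p-quantile is μ + z_p·σ. Here z_{0.16} = -0.9945, z_{0.83} = 0.9542.
So -0.319 = μ − 0.9945σ and 0.158 = μ + 0.9542σ.
Subtracting: σ = (0.158 − -0.319)/(0.9542 − (-0.9945)) = 0.245.
Then μ = -0.319 − (-0.9945)·0.245 = -0.076.

μ = -0.076, σ = 0.245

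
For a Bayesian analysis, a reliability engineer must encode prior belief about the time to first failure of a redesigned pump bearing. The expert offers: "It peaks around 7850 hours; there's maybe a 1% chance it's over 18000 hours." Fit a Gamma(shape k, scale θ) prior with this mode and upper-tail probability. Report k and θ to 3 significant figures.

Gamma(k,θ) with k>1 has mode (k−1)θ, so θ = 7850/(k−1).
Need P(X < 18000) = 0.99 with θ tied to k this way. Start at k = 2, θ = 7850: P(X<18000) ≈ 0.668.
Too low — raise k to concentrate. Iterating converges to k ≈ 7.94.
Then θ = 7850/(7.94−1) ≈ 1130.

k ≈ 7.94, θ ≈ 1130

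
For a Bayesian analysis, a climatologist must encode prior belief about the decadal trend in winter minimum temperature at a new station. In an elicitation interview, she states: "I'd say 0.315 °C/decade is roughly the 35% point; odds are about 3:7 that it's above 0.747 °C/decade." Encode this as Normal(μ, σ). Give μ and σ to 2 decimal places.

μ = 0.50, σ = 0.47

The p-quantile of Normal(μ,σ) is μ + z_p·σ, with z_{0.35} = -0.3853 and z_{0.7} = 0.5244.
Eliminate σ: μ = (z₂·x₁ − z₁·x₂)/(z₂ − z₁) = (0.5244·0.315 − (-0.3853)·0.747)/0.9097 = 0.50.
Then σ = (x₂ − x₁)/(z₂ − z₁) = (0.747 − 0.315)/0.9097 = 0.47.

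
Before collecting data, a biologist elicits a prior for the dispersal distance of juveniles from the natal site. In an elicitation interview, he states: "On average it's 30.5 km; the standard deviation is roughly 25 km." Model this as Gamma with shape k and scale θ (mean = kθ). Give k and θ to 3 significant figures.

For Gamma(k, scale θ): mean = kθ, variance = kθ², so CV = 1/√k.
CV = SD/mean = 25/30.5 = 0.8197, hence k = 1/CV² = 1.49.
Then θ = mean/k = 30.5/1.49 = 20.5.

k ≈ 1.49, θ ≈ 20.5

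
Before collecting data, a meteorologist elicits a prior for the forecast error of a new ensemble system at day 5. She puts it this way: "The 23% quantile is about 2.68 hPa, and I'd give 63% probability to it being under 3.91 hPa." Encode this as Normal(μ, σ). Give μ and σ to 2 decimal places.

μ = 3.53, σ = 1.15

The p-quantile of Normal(μ,σ) is μ + z_p·σ, with z_{0.23} = -0.7388 and z_{0.63} = 0.3319.
Eliminate σ: μ = (z₂·x₁ − z₁·x₂)/(z₂ − z₁) = (0.3319·2.68 − (-0.7388)·3.91)/1.071 = 3.53.
Then σ = (x₂ − x₁)/(z₂ − z₁) = (3.91 − 2.68)/1.071 = 1.15.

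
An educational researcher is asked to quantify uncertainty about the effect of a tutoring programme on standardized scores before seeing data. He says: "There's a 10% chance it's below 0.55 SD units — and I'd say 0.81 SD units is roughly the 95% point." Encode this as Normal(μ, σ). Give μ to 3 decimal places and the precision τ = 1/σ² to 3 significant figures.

For Normal(μ,σ), the p-quantile is μ + z_p·σ. Here z_{0.1} = -1.282, z_{0.95} = 1.645.
So 0.55 = μ − 1.282σ and 0.81 = μ + 1.645σ.
Subtracting: σ = (0.81 − 0.55)/(1.645 − (-1.282)) = 0.089.
Then μ = 0.55 − (-1.282)·0.089 = 0.664.
Precision τ = 1/σ² = 1/0.08885² = 127.

μ = 0.664, τ = 127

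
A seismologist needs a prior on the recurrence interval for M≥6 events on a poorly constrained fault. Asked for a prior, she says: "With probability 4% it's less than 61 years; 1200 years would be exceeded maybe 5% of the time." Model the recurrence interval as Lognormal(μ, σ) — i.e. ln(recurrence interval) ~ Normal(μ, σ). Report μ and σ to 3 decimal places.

If T ~ Lognormal(μ,σ) then ln T ~ Normal(μ,σ), so the p-quantile of ln T is μ + z_p·σ.
ln(61) = 4.111 and ln(1200) = 7.09; z_{0.04} = -1.751, z_{0.95} = 1.645.
σ = (7.09 − 4.111)/(1.645 − (-1.751)) = 0.877.
μ = 4.111 − (-1.751)·0.877 = 5.647.

μ ≈ 5.647, σ ≈ 0.877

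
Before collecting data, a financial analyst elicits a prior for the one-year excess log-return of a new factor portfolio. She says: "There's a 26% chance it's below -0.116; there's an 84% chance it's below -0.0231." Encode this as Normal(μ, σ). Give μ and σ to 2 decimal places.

The p-quantile of Normal(μ,σ) is μ + z_p·σ, with z_{0.26} = -0.6433 and z_{0.84} = 0.9945.
Eliminate σ: μ = (z₂·x₁ − z₁·x₂)/(z₂ − z₁) = (0.9945·-0.116 − (-0.6433)·-0.0231)/1.638 = -0.08.
Then σ = (x₂ − x₁)/(z₂ − z₁) = (-0.0231 − -0.116)/1.638 = 0.06.

μ = -0.08, σ = 0.06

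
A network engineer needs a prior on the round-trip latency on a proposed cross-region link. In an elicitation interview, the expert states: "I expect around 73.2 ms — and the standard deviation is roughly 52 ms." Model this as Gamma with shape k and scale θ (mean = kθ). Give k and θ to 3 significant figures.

For Gamma(k, scale θ): mean = kθ, variance = kθ², so CV = 1/√k.
CV = SD/mean = 52/73.2 = 0.7104, hence k = 1/CV² = 1.98.
Then θ = mean/k = 73.2/1.98 = 36.9.

k ≈ 1.98, θ ≈ 36.9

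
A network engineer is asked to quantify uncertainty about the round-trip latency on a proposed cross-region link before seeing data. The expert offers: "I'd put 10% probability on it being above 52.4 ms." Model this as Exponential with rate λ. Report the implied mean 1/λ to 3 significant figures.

P(T > 52.4) = e^(−λ·52.4) = 0.1, so λ = −ln(0.1)/52.4 = 0.0439.
Mean = 1/λ = 22.8 ms.

mean ≈ 22.8 ms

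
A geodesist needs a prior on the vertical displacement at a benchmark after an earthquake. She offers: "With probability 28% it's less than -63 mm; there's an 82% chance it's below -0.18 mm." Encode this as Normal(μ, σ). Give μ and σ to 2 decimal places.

For Normal(μ,σ), the p-quantile is μ + z_p·σ. Here z_{0.28} = -0.5828, z_{0.82} = 0.9154.
So -63 = μ − 0.5828σ and -0.18 = μ + 0.9154σ.
Subtracting: σ = (-0.18 − -63)/(0.9154 − (-0.5828)) = 41.93.
Then μ = -63 − (-0.5828)·41.93 = -38.56.

μ = -38.56, σ = 41.93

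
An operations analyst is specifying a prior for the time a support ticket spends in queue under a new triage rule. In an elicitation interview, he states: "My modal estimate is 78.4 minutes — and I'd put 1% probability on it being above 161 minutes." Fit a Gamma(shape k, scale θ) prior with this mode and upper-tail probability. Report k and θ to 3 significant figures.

k ≈ 10.4, θ ≈ 8.31

Gamma(k,θ) with k>1 has mode (k−1)θ, so θ = 78.4/(k−1).
Need P(X < 161) = 0.99 with θ tied to k this way. Start at k = 2, θ = 78.4: P(X<161) ≈ 0.608.
Too low — raise k to concentrate. Iterating converges to k ≈ 10.4.
Then θ = 78.4/(10.4−1) ≈ 8.31.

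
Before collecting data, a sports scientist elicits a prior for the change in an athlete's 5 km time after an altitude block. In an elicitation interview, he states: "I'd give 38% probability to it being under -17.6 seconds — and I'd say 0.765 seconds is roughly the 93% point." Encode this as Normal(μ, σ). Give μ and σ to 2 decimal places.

For Normal(μ,σ), the p-quantile is μ + z_p·σ. Here z_{0.38} = -0.3055, z_{0.93} = 1.476.
So -17.6 = μ − 0.3055σ and 0.765 = μ + 1.476σ.
Subtracting: σ = (0.765 − -17.6)/(1.476 − (-0.3055)) = 10.31.
Then μ = -17.6 − (-0.3055)·10.31 = -14.45.

μ = -14.45, σ = 10.31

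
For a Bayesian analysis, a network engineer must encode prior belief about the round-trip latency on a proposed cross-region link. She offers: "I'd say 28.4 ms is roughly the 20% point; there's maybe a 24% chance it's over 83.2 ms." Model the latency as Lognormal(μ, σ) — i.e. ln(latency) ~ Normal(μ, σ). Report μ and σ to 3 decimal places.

μ ≈ 3.931, σ ≈ 0.694

If T ~ Lognormal(μ,σ) then ln T ~ Normal(μ,σ), so the p-quantile of ln T is μ + z_p·σ.
ln(28.4) = 3.346 and ln(83.2) = 4.421; z_{0.2} = -0.8416, z_{0.76} = 0.7063.
σ = (4.421 − 3.346)/(0.7063 − (-0.8416)) = 0.694.
μ = 3.346 − (-0.8416)·0.694 = 3.931.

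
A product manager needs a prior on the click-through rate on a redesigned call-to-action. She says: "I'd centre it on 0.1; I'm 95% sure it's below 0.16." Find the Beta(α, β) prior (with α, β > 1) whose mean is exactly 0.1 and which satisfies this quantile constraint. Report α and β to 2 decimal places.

α ≈ 8.00, β ≈ 71.98

With mean 0.1 fixed, write α = 0.1s, β = 0.9s where s = α+β.
Need P(θ < 0.16) = 0.95 under Beta(0.1s, 0.9s). Normal approximation: (q−m)/√(m(1−m)/s) ≈ z_{0.95} = 1.64, so s ≈ 0.1·0.9·(1.64)²/(0.16−0.1)² = 67.6.
At s = 67.6: P(θ<0.16) ≈ 0.937. Adjusting to match 0.95 gives s ≈ 79.98.
So α = 0.1·79.98 ≈ 8.00, β = 0.9·79.98 ≈ 71.98.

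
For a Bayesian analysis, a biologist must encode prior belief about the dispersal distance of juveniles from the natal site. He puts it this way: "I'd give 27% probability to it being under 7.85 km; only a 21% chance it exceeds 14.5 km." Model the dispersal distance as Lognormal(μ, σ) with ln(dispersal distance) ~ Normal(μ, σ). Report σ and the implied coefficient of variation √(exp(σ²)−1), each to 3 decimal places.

σ ≈ 0.432, CV ≈ 0.453

If T ~ Lognormal(μ,σ) then ln T ~ Normal(μ,σ), so the p-quantile of ln T is μ + z_p·σ.
ln(7.85) = 2.061 and ln(14.5) = 2.674; z_{0.27} = -0.6128, z_{0.79} = 0.8064.
σ = (2.674 − 2.061)/(0.8064 − (-0.6128)) = 0.432.
μ = 2.061 − (-0.6128)·0.432 = 2.325.
CV = √(exp(σ²)−1) = √(exp(0.1869)−1) = 0.453.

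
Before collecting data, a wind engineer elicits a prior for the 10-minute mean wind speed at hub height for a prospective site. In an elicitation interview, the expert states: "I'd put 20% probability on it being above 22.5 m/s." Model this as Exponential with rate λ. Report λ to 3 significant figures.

P(T > 22.5) = e^(−λ·22.5) = 0.2, so λ = −ln(0.2)/22.5 = 0.0715.

λ ≈ 0.0715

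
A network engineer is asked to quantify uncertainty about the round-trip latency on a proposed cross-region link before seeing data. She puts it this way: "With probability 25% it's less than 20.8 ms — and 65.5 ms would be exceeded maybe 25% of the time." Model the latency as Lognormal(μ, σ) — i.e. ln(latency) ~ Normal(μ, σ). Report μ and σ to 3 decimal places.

μ ≈ 3.609, σ ≈ 0.850

If T ~ Lognormal(μ,σ) then ln T ~ Normal(μ,σ), so the p-quantile of ln T is μ + z_p·σ.
ln(20.8) = 3.035 and ln(65.5) = 4.182; z_{0.25} = -0.6745, z_{0.75} = 0.6745.
σ = (4.182 − 3.035)/(0.6745 − (-0.6745)) = 0.850.
μ = 3.035 − (-0.6745)·0.850 = 3.609.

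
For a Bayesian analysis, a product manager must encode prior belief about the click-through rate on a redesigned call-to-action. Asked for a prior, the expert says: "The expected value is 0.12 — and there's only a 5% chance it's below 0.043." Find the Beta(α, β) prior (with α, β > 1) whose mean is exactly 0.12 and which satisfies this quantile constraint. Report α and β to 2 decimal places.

α ≈ 3.95, β ≈ 28.95

With mean 0.12 fixed, write α = 0.12s, β = 0.88s where s = α+β.
Need P(θ < 0.043) = 0.05 under Beta(0.12s, 0.88s). Normal approximation: (q−m)/√(m(1−m)/s) ≈ z_{0.05} = -1.64, so s ≈ 0.12·0.88·(-1.64)²/(0.043−0.12)² = 48.2.
At s = 48.2: P(θ<0.043) ≈ 0.020. Adjusting to match 0.05 gives s ≈ 32.90.
So α = 0.12·32.90 ≈ 3.95, β = 0.88·32.90 ≈ 28.95.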